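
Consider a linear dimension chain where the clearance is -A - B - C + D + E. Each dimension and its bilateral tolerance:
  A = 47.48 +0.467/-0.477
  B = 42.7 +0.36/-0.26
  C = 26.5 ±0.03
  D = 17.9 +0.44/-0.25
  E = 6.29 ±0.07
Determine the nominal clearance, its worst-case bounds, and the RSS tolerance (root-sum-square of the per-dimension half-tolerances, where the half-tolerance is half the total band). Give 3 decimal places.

nominal=-92.490 wc=[-93.667,-91.213] rss=0.666

Stack each dimension's contribution:
  -A: nom -47.480 → Σnom=-47.480; wc +0.477/-0.467 → slack +0.477/-0.467; half-tol=0.472, Σhalf²=0.222784
  -B: nom -42.700 → Σnom=-90.180; wc +0.260/-0.360 → slack +0.737/-0.827; half-tol=0.310, Σhalf²=0.318884
  -C: nom -26.500 → Σnom=-116.680; wc +0.030/-0.030 → slack +0.767/-0.857; half-tol=0.030, Σhalf²=0.319784
  +D: nom +17.900 → Σnom=-98.780; wc +0.440/-0.250 → slack +1.207/-1.107; half-tol=0.345, Σhalf²=0.438809
  +E: nom +6.290 → Σnom=-92.490; wc +0.070/-0.070 → slack +1.277/-1.177; half-tol=0.070, Σhalf²=0.443709
Nominal = -92.490. Worst-case = [-92.490 - 1.177, -92.490 + 1.277] = [-93.667, -91.213]. RSS = √0.443709 = 0.666.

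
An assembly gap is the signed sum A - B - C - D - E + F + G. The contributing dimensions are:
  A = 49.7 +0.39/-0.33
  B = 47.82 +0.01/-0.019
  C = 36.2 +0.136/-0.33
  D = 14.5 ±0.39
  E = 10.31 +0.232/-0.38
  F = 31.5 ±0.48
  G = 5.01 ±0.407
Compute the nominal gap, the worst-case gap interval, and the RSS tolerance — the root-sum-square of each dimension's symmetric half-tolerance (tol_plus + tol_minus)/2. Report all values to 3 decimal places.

nominal=-22.620 wc=[-24.605,-20.224] rss=0.909

Stack each dimension's contribution:
  +A: nom +49.700 → Σnom=49.700; wc +0.390/-0.330 → slack +0.390/-0.330; half-tol=0.360, Σhalf²=0.129600
  -B: nom -47.820 → Σnom=1.880; wc +0.019/-0.010 → slack +0.409/-0.340; half-tol=0.014, Σhalf²=0.129810
  -C: nom -36.200 → Σnom=-34.320; wc +0.330/-0.136 → slack +0.739/-0.476; half-tol=0.233, Σhalf²=0.184099
  -D: nom -14.500 → Σnom=-48.820; wc +0.390/-0.390 → slack +1.129/-0.866; half-tol=0.390, Σhalf²=0.336199
  -E: nom -10.310 → Σnom=-59.130; wc +0.380/-0.232 → slack +1.509/-1.098; half-tol=0.306, Σhalf²=0.429835
  +F: nom +31.500 → Σnom=-27.630; wc +0.480/-0.480 → slack +1.989/-1.578; half-tol=0.480, Σhalf²=0.660235
  +G: nom +5.010 → Σnom=-22.620; wc +0.407/-0.407 → slack +2.396/-1.985; half-tol=0.407, Σhalf²=0.825884
Nominal = -22.620. Worst-case = [-22.620 - 1.985, -22.620 + 2.396] = [-24.605, -20.224]. RSS = √0.825884 = 0.909.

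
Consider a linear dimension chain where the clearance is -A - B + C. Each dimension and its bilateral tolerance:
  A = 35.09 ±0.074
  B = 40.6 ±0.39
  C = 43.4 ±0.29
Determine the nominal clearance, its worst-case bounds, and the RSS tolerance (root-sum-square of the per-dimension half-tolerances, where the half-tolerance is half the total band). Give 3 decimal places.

Stack each dimension's contribution:
  -A: nom -35.090 → Σnom=-35.090; wc +0.074/-0.074 → slack +0.074/-0.074; half-tol=0.074, Σhalf²=0.005476
  -B: nom -40.600 → Σnom=-75.690; wc +0.390/-0.390 → slack +0.464/-0.464; half-tol=0.390, Σhalf²=0.157576
  +C: nom +43.400 → Σnom=-32.290; wc +0.290/-0.290 → slack +0.754/-0.754; half-tol=0.290, Σhalf²=0.241676
Nominal = -32.290. Worst-case = [-32.290 - 0.754, -32.290 + 0.754] = [-33.044, -31.536]. RSS = √0.241676 = 0.492.

nominal=-32.290 wc=[-33.044,-31.536] rss=0.492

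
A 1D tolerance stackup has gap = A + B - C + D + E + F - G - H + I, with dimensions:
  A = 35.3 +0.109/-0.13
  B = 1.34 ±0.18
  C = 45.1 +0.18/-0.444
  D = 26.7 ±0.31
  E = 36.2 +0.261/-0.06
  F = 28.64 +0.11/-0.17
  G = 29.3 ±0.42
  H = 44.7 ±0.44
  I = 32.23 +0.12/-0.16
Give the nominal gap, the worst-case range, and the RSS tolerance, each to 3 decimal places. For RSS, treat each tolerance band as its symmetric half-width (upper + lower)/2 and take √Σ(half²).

Stack each dimension's contribution:
  +A: nom +35.300 → Σnom=35.300; wc +0.109/-0.130 → slack +0.109/-0.130; half-tol=0.119, Σhalf²=0.014280
  +B: nom +1.340 → Σnom=36.640; wc +0.180/-0.180 → slack +0.289/-0.310; half-tol=0.180, Σhalf²=0.046680
  -C: nom -45.100 → Σnom=-8.460; wc +0.444/-0.180 → slack +0.733/-0.490; half-tol=0.312, Σhalf²=0.144024
  +D: nom +26.700 → Σnom=18.240; wc +0.310/-0.310 → slack +1.043/-0.800; half-tol=0.310, Σhalf²=0.240124
  +E: nom +36.200 → Σnom=54.440; wc +0.261/-0.060 → slack +1.304/-0.860; half-tol=0.161, Σhalf²=0.265884
  +F: nom +28.640 → Σnom=83.080; wc +0.110/-0.170 → slack +1.414/-1.030; half-tol=0.140, Σhalf²=0.285484
  -G: nom -29.300 → Σnom=53.780; wc +0.420/-0.420 → slack +1.834/-1.450; half-tol=0.420, Σhalf²=0.461884
  -H: nom -44.700 → Σnom=9.080; wc +0.440/-0.440 → slack +2.274/-1.890; half-tol=0.440, Σhalf²=0.655484
  +I: nom +32.230 → Σnom=41.310; wc +0.120/-0.160 → slack +2.394/-2.050; half-tol=0.140, Σhalf²=0.675084
Nominal = 41.310. Worst-case = [41.310 - 2.050, 41.310 + 2.394] = [39.260, 43.704]. RSS = √0.675084 = 0.822.

nominal=41.310 wc=[39.260,43.704] rss=0.822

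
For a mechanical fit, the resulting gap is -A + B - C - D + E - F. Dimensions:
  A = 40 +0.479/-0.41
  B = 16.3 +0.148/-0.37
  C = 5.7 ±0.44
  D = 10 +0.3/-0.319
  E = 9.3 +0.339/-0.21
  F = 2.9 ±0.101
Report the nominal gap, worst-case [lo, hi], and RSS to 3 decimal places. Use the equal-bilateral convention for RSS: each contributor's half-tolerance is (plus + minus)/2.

nominal=-33.000 wc=[-34.900,-31.243] rss=0.800

Stack each dimension's contribution:
  -A: nom -40.000 → Σnom=-40.000; wc +0.410/-0.479 → slack +0.410/-0.479; half-tol=0.445, Σhalf²=0.197580
  +B: nom +16.300 → Σnom=-23.700; wc +0.148/-0.370 → slack +0.558/-0.849; half-tol=0.259, Σhalf²=0.264661
  -C: nom -5.700 → Σnom=-29.400; wc +0.440/-0.440 → slack +0.998/-1.289; half-tol=0.440, Σhalf²=0.458261
  -D: nom -10.000 → Σnom=-39.400; wc +0.319/-0.300 → slack +1.317/-1.589; half-tol=0.309, Σhalf²=0.554052
  +E: nom +9.300 → Σnom=-30.100; wc +0.339/-0.210 → slack +1.656/-1.799; half-tol=0.275, Σhalf²=0.629402
  -F: nom -2.900 → Σnom=-33.000; wc +0.101/-0.101 → slack +1.757/-1.900; half-tol=0.101, Σhalf²=0.639603
Nominal = -33.000. Worst-case = [-33.000 - 1.900, -33.000 + 1.757] = [-34.900, -31.243]. RSS = √0.639603 = 0.800.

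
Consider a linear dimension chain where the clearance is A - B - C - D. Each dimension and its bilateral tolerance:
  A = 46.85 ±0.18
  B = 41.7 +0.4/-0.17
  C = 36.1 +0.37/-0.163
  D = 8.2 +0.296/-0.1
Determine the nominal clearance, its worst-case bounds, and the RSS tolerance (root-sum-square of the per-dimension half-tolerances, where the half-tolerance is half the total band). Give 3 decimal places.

nominal=-39.150 wc=[-40.396,-38.537] rss=0.473

Stack each dimension's contribution:
  +A: nom +46.850 → Σnom=46.850; wc +0.180/-0.180 → slack +0.180/-0.180; half-tol=0.180, Σhalf²=0.032400
  -B: nom -41.700 → Σnom=5.150; wc +0.170/-0.400 → slack +0.350/-0.580; half-tol=0.285, Σhalf²=0.113625
  -C: nom -36.100 → Σnom=-30.950; wc +0.163/-0.370 → slack +0.513/-0.950; half-tol=0.267, Σhalf²=0.184647
  -D: nom -8.200 → Σnom=-39.150; wc +0.100/-0.296 → slack +0.613/-1.246; half-tol=0.198, Σhalf²=0.223851
Nominal = -39.150. Worst-case = [-39.150 - 1.246, -39.150 + 0.613] = [-40.396, -38.537]. RSS = √0.223851 = 0.473.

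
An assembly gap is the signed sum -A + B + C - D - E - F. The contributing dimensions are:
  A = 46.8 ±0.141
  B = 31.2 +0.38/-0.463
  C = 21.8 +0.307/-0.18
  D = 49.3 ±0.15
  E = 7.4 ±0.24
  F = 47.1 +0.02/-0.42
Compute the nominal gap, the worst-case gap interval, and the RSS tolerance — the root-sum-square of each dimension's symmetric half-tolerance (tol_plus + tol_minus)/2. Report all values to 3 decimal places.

nominal=-97.600 wc=[-98.794,-95.962] rss=0.621

Stack each dimension's contribution:
  -A: nom -46.800 → Σnom=-46.800; wc +0.141/-0.141 → slack +0.141/-0.141; half-tol=0.141, Σhalf²=0.019881
  +B: nom +31.200 → Σnom=-15.600; wc +0.380/-0.463 → slack +0.521/-0.604; half-tol=0.421, Σhalf²=0.197543
  +C: nom +21.800 → Σnom=6.200; wc +0.307/-0.180 → slack +0.828/-0.784; half-tol=0.243, Σhalf²=0.256835
  -D: nom -49.300 → Σnom=-43.100; wc +0.150/-0.150 → slack +0.978/-0.934; half-tol=0.150, Σhalf²=0.279336
  -E: nom -7.400 → Σnom=-50.500; wc +0.240/-0.240 → slack +1.218/-1.174; half-tol=0.240, Σhalf²=0.336935
  -F: nom -47.100 → Σnom=-97.600; wc +0.420/-0.020 → slack +1.638/-1.194; half-tol=0.220, Σhalf²=0.385335
Nominal = -97.600. Worst-case = [-97.600 - 1.194, -97.600 + 1.638] = [-98.794, -95.962]. RSS = √0.385335 = 0.621.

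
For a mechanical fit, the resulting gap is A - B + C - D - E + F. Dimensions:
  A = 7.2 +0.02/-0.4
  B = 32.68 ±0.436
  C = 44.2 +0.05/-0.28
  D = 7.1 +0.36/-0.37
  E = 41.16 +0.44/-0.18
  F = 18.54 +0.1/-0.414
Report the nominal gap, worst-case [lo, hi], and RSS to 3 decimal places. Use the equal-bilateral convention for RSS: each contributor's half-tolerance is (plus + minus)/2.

Stack each dimension's contribution:
  +A: nom +7.200 → Σnom=7.200; wc +0.020/-0.400 → slack +0.020/-0.400; half-tol=0.210, Σhalf²=0.044100
  -B: nom -32.680 → Σnom=-25.480; wc +0.436/-0.436 → slack +0.456/-0.836; half-tol=0.436, Σhalf²=0.234196
  +C: nom +44.200 → Σnom=18.720; wc +0.050/-0.280 → slack +0.506/-1.116; half-tol=0.165, Σhalf²=0.261421
  -D: nom -7.100 → Σnom=11.620; wc +0.370/-0.360 → slack +0.876/-1.476; half-tol=0.365, Σhalf²=0.394646
  -E: nom -41.160 → Σnom=-29.540; wc +0.180/-0.440 → slack +1.056/-1.916; half-tol=0.310, Σhalf²=0.490746
  +F: nom +18.540 → Σnom=-11.000; wc +0.100/-0.414 → slack +1.156/-2.330; half-tol=0.257, Σhalf²=0.556795
Nominal = -11.000. Worst-case = [-11.000 - 2.330, -11.000 + 1.156] = [-13.330, -9.844]. RSS = √0.556795 = 0.746.

nominal=-11.000 wc=[-13.330,-9.844] rss=0.746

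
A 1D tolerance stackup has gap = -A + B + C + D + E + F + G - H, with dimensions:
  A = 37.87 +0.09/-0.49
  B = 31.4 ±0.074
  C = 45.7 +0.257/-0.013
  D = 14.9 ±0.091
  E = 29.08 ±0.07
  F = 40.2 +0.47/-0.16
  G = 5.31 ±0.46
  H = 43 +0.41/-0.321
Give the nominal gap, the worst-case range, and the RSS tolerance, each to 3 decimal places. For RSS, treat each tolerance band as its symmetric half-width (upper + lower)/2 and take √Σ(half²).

nominal=85.720 wc=[84.352,87.953] rss=0.752

Stack each dimension's contribution:
  -A: nom -37.870 → Σnom=-37.870; wc +0.490/-0.090 → slack +0.490/-0.090; half-tol=0.290, Σhalf²=0.084100
  +B: nom +31.400 → Σnom=-6.470; wc +0.074/-0.074 → slack +0.564/-0.164; half-tol=0.074, Σhalf²=0.089576
  +C: nom +45.700 → Σnom=39.230; wc +0.257/-0.013 → slack +0.821/-0.177; half-tol=0.135, Σhalf²=0.107801
  +D: nom +14.900 → Σnom=54.130; wc +0.091/-0.091 → slack +0.912/-0.268; half-tol=0.091, Σhalf²=0.116082
  +E: nom +29.080 → Σnom=83.210; wc +0.070/-0.070 → slack +0.982/-0.338; half-tol=0.070, Σhalf²=0.120982
  +F: nom +40.200 → Σnom=123.410; wc +0.470/-0.160 → slack +1.452/-0.498; half-tol=0.315, Σhalf²=0.220207
  +G: nom +5.310 → Σnom=128.720; wc +0.460/-0.460 → slack +1.912/-0.958; half-tol=0.460, Σhalf²=0.431807
  -H: nom -43.000 → Σnom=85.720; wc +0.321/-0.410 → slack +2.233/-1.368; half-tol=0.365, Σhalf²=0.565397
Nominal = 85.720. Worst-case = [85.720 - 1.368, 85.720 + 2.233] = [84.352, 87.953]. RSS = √0.565397 = 0.752.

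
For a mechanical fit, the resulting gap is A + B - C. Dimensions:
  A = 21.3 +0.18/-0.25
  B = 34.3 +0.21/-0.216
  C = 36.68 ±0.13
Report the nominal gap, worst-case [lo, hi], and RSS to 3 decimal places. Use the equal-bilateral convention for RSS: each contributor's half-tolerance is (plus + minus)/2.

Stack each dimension's contribution:
  +A: nom +21.300 → Σnom=21.300; wc +0.180/-0.250 → slack +0.180/-0.250; half-tol=0.215, Σhalf²=0.046225
  +B: nom +34.300 → Σnom=55.600; wc +0.210/-0.216 → slack +0.390/-0.466; half-tol=0.213, Σhalf²=0.091594
  -C: nom -36.680 → Σnom=18.920; wc +0.130/-0.130 → slack +0.520/-0.596; half-tol=0.130, Σhalf²=0.108494
Nominal = 18.920. Worst-case = [18.920 - 0.596, 18.920 + 0.520] = [18.324, 19.440]. RSS = √0.108494 = 0.329.

nominal=18.920 wc=[18.324,19.440] rss=0.329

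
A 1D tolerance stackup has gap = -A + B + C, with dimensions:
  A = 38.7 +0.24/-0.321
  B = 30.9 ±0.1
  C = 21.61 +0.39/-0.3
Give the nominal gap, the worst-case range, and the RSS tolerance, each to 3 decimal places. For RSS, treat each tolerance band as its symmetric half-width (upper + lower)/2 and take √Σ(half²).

nominal=13.810 wc=[13.170,14.621] rss=0.456

Stack each dimension's contribution:
  -A: nom -38.700 → Σnom=-38.700; wc +0.321/-0.240 → slack +0.321/-0.240; half-tol=0.280, Σhalf²=0.078680
  +B: nom +30.900 → Σnom=-7.800; wc +0.100/-0.100 → slack +0.421/-0.340; half-tol=0.100, Σhalf²=0.088680
  +C: nom +21.610 → Σnom=13.810; wc +0.390/-0.300 → slack +0.811/-0.640; half-tol=0.345, Σhalf²=0.207705
Nominal = 13.810. Worst-case = [13.810 - 0.640, 13.810 + 0.811] = [13.170, 14.621]. RSS = √0.207705 = 0.456.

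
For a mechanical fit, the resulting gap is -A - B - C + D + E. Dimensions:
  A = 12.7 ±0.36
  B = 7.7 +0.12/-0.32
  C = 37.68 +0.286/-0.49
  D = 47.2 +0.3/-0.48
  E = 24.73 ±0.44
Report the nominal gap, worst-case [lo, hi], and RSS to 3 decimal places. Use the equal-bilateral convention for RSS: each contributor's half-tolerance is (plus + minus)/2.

nominal=13.850 wc=[12.164,15.760] rss=0.821

Stack each dimension's contribution:
  -A: nom -12.700 → Σnom=-12.700; wc +0.360/-0.360 → slack +0.360/-0.360; half-tol=0.360, Σhalf²=0.129600
  -B: nom -7.700 → Σnom=-20.400; wc +0.320/-0.120 → slack +0.680/-0.480; half-tol=0.220, Σhalf²=0.178000
  -C: nom -37.680 → Σnom=-58.080; wc +0.490/-0.286 → slack +1.170/-0.766; half-tol=0.388, Σhalf²=0.328544
  +D: nom +47.200 → Σnom=-10.880; wc +0.300/-0.480 → slack +1.470/-1.246; half-tol=0.390, Σhalf²=0.480644
  +E: nom +24.730 → Σnom=13.850; wc +0.440/-0.440 → slack +1.910/-1.686; half-tol=0.440, Σhalf²=0.674244
Nominal = 13.850. Worst-case = [13.850 - 1.686, 13.850 + 1.910] = [12.164, 15.760]. RSS = √0.674244 = 0.821.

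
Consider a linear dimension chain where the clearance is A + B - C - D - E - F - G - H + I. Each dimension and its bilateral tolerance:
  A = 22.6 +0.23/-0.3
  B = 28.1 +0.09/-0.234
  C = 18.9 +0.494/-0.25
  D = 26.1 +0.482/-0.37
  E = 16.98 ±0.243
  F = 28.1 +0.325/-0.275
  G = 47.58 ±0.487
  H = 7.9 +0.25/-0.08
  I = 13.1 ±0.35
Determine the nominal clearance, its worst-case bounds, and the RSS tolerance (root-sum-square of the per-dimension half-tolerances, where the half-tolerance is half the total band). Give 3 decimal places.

nominal=-81.760 wc=[-84.925,-79.385] rss=0.976

Stack each dimension's contribution:
  +A: nom +22.600 → Σnom=22.600; wc +0.230/-0.300 → slack +0.230/-0.300; half-tol=0.265, Σhalf²=0.070225
  +B: nom +28.100 → Σnom=50.700; wc +0.090/-0.234 → slack +0.320/-0.534; half-tol=0.162, Σhalf²=0.096469
  -C: nom -18.900 → Σnom=31.800; wc +0.250/-0.494 → slack +0.570/-1.028; half-tol=0.372, Σhalf²=0.234853
  -D: nom -26.100 → Σnom=5.700; wc +0.370/-0.482 → slack +0.940/-1.510; half-tol=0.426, Σhalf²=0.416329
  -E: nom -16.980 → Σnom=-11.280; wc +0.243/-0.243 → slack +1.183/-1.753; half-tol=0.243, Σhalf²=0.475378
  -F: nom -28.100 → Σnom=-39.380; wc +0.275/-0.325 → slack +1.458/-2.078; half-tol=0.300, Σhalf²=0.565378
  -G: nom -47.580 → Σnom=-86.960; wc +0.487/-0.487 → slack +1.945/-2.565; half-tol=0.487, Σhalf²=0.802547
  -H: nom -7.900 → Σnom=-94.860; wc +0.080/-0.250 → slack +2.025/-2.815; half-tol=0.165, Σhalf²=0.829772
  +I: nom +13.100 → Σnom=-81.760; wc +0.350/-0.350 → slack +2.375/-3.165; half-tol=0.350, Σhalf²=0.952272
Nominal = -81.760. Worst-case = [-81.760 - 3.165, -81.760 + 2.375] = [-84.925, -79.385]. RSS = √0.952272 = 0.976.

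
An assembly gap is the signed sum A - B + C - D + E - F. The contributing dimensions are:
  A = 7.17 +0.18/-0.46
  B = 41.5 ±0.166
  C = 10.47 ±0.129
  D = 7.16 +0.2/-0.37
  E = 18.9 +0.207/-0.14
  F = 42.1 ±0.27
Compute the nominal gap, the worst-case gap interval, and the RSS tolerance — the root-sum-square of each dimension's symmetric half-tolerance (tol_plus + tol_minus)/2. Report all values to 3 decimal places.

nominal=-54.220 wc=[-55.585,-52.898] rss=0.575

Stack each dimension's contribution:
  +A: nom +7.170 → Σnom=7.170; wc +0.180/-0.460 → slack +0.180/-0.460; half-tol=0.320, Σhalf²=0.102400
  -B: nom -41.500 → Σnom=-34.330; wc +0.166/-0.166 → slack +0.346/-0.626; half-tol=0.166, Σhalf²=0.129956
  +C: nom +10.470 → Σnom=-23.860; wc +0.129/-0.129 → slack +0.475/-0.755; half-tol=0.129, Σhalf²=0.146597
  -D: nom -7.160 → Σnom=-31.020; wc +0.370/-0.200 → slack +0.845/-0.955; half-tol=0.285, Σhalf²=0.227822
  +E: nom +18.900 → Σnom=-12.120; wc +0.207/-0.140 → slack +1.052/-1.095; half-tol=0.173, Σhalf²=0.257924
  -F: nom -42.100 → Σnom=-54.220; wc +0.270/-0.270 → slack +1.322/-1.365; half-tol=0.270, Σhalf²=0.330824
Nominal = -54.220. Worst-case = [-54.220 - 1.365, -54.220 + 1.322] = [-55.585, -52.898]. RSS = √0.330824 = 0.575.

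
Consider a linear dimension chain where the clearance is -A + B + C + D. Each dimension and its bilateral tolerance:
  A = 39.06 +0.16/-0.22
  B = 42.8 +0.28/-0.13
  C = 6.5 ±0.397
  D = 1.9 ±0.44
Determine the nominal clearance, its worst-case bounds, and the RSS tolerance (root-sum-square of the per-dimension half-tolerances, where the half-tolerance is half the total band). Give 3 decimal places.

nominal=12.140 wc=[11.013,13.477] rss=0.655

Stack each dimension's contribution:
  -A: nom -39.060 → Σnom=-39.060; wc +0.220/-0.160 → slack +0.220/-0.160; half-tol=0.190, Σhalf²=0.036100
  +B: nom +42.800 → Σnom=3.740; wc +0.280/-0.130 → slack +0.500/-0.290; half-tol=0.205, Σhalf²=0.078125
  +C: nom +6.500 → Σnom=10.240; wc +0.397/-0.397 → slack +0.897/-0.687; half-tol=0.397, Σhalf²=0.235734
  +D: nom +1.900 → Σnom=12.140; wc +0.440/-0.440 → slack +1.337/-1.127; half-tol=0.440, Σhalf²=0.429334
Nominal = 12.140. Worst-case = [12.140 - 1.127, 12.140 + 1.337] = [11.013, 13.477]. RSS = √0.429334 = 0.655.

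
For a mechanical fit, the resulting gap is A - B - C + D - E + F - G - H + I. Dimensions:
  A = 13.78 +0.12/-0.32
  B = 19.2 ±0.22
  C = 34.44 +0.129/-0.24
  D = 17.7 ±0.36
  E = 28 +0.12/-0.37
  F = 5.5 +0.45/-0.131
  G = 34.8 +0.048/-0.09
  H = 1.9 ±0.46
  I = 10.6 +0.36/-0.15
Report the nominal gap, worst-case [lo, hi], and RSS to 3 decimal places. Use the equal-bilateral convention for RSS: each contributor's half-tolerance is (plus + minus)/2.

Stack each dimension's contribution:
  +A: nom +13.780 → Σnom=13.780; wc +0.120/-0.320 → slack +0.120/-0.320; half-tol=0.220, Σhalf²=0.048400
  -B: nom -19.200 → Σnom=-5.420; wc +0.220/-0.220 → slack +0.340/-0.540; half-tol=0.220, Σhalf²=0.096800
  -C: nom -34.440 → Σnom=-39.860; wc +0.240/-0.129 → slack +0.580/-0.669; half-tol=0.184, Σhalf²=0.130840
  +D: nom +17.700 → Σnom=-22.160; wc +0.360/-0.360 → slack +0.940/-1.029; half-tol=0.360, Σhalf²=0.260440
  -E: nom -28.000 → Σnom=-50.160; wc +0.370/-0.120 → slack +1.310/-1.149; half-tol=0.245, Σhalf²=0.320465
  +F: nom +5.500 → Σnom=-44.660; wc +0.450/-0.131 → slack +1.760/-1.280; half-tol=0.290, Σhalf²=0.404855
  -G: nom -34.800 → Σnom=-79.460; wc +0.090/-0.048 → slack +1.850/-1.328; half-tol=0.069, Σhalf²=0.409616
  -H: nom -1.900 → Σnom=-81.360; wc +0.460/-0.460 → slack +2.310/-1.788; half-tol=0.460, Σhalf²=0.621217
  +I: nom +10.600 → Σnom=-70.760; wc +0.360/-0.150 → slack +2.670/-1.938; half-tol=0.255, Σhalf²=0.686242
Nominal = -70.760. Worst-case = [-70.760 - 1.938, -70.760 + 2.670] = [-72.698, -68.090]. RSS = √0.686242 = 0.828.

nominal=-70.760 wc=[-72.698,-68.090] rss=0.828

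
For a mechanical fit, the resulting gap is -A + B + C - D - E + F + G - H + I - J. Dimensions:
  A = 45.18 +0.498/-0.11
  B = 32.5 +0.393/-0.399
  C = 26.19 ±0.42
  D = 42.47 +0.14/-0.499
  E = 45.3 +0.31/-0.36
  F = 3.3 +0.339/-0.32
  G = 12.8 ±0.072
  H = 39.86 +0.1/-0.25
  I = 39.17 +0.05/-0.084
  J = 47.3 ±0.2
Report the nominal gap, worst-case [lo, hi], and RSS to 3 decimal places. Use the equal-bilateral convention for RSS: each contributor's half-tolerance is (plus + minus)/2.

nominal=-106.150 wc=[-108.693,-103.457] rss=0.910

Stack each dimension's contribution:
  -A: nom -45.180 → Σnom=-45.180; wc +0.110/-0.498 → slack +0.110/-0.498; half-tol=0.304, Σhalf²=0.092416
  +B: nom +32.500 → Σnom=-12.680; wc +0.393/-0.399 → slack +0.503/-0.897; half-tol=0.396, Σhalf²=0.249232
  +C: nom +26.190 → Σnom=13.510; wc +0.420/-0.420 → slack +0.923/-1.317; half-tol=0.420, Σhalf²=0.425632
  -D: nom -42.470 → Σnom=-28.960; wc +0.499/-0.140 → slack +1.422/-1.457; half-tol=0.320, Σhalf²=0.527712
  -E: nom -45.300 → Σnom=-74.260; wc +0.360/-0.310 → slack +1.782/-1.767; half-tol=0.335, Σhalf²=0.639937
  +F: nom +3.300 → Σnom=-70.960; wc +0.339/-0.320 → slack +2.121/-2.087; half-tol=0.330, Σhalf²=0.748507
  +G: nom +12.800 → Σnom=-58.160; wc +0.072/-0.072 → slack +2.193/-2.159; half-tol=0.072, Σhalf²=0.753691
  -H: nom -39.860 → Σnom=-98.020; wc +0.250/-0.100 → slack +2.443/-2.259; half-tol=0.175, Σhalf²=0.784316
  +I: nom +39.170 → Σnom=-58.850; wc +0.050/-0.084 → slack +2.493/-2.343; half-tol=0.067, Σhalf²=0.788805
  -J: nom -47.300 → Σnom=-106.150; wc +0.200/-0.200 → slack +2.693/-2.543; half-tol=0.200, Σhalf²=0.828805
Nominal = -106.150. Worst-case = [-106.150 - 2.543, -106.150 + 2.693] = [-108.693, -103.457]. RSS = √0.828805 = 0.910.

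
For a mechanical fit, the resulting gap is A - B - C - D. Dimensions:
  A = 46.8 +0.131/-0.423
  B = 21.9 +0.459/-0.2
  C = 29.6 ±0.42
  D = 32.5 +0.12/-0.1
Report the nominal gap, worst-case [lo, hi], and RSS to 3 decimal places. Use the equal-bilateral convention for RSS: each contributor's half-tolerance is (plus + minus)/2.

Stack each dimension's contribution:
  +A: nom +46.800 → Σnom=46.800; wc +0.131/-0.423 → slack +0.131/-0.423; half-tol=0.277, Σhalf²=0.076729
  -B: nom -21.900 → Σnom=24.900; wc +0.200/-0.459 → slack +0.331/-0.882; half-tol=0.330, Σhalf²=0.185299
  -C: nom -29.600 → Σnom=-4.700; wc +0.420/-0.420 → slack +0.751/-1.302; half-tol=0.420, Σhalf²=0.361699
  -D: nom -32.500 → Σnom=-37.200; wc +0.100/-0.120 → slack +0.851/-1.422; half-tol=0.110, Σhalf²=0.373799
Nominal = -37.200. Worst-case = [-37.200 - 1.422, -37.200 + 0.851] = [-38.622, -36.349]. RSS = √0.373799 = 0.611.

nominal=-37.200 wc=[-38.622,-36.349] rss=0.611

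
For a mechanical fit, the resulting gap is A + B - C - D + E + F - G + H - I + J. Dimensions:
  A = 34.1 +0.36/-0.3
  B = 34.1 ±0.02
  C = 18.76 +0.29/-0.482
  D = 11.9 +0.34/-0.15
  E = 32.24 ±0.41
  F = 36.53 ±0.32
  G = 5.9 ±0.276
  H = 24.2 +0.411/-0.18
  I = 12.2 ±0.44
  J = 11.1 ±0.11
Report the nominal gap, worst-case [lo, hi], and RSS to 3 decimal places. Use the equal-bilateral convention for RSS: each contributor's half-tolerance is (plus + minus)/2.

Stack each dimension's contribution:
  +A: nom +34.100 → Σnom=34.100; wc +0.360/-0.300 → slack +0.360/-0.300; half-tol=0.330, Σhalf²=0.108900
  +B: nom +34.100 → Σnom=68.200; wc +0.020/-0.020 → slack +0.380/-0.320; half-tol=0.020, Σhalf²=0.109300
  -C: nom -18.760 → Σnom=49.440; wc +0.482/-0.290 → slack +0.862/-0.610; half-tol=0.386, Σhalf²=0.258296
  -D: nom -11.900 → Σnom=37.540; wc +0.150/-0.340 → slack +1.012/-0.950; half-tol=0.245, Σhalf²=0.318321
  +E: nom +32.240 → Σnom=69.780; wc +0.410/-0.410 → slack +1.422/-1.360; half-tol=0.410, Σhalf²=0.486421
  +F: nom +36.530 → Σnom=106.310; wc +0.320/-0.320 → slack +1.742/-1.680; half-tol=0.320, Σhalf²=0.588821
  -G: nom -5.900 → Σnom=100.410; wc +0.276/-0.276 → slack +2.018/-1.956; half-tol=0.276, Σhalf²=0.664997
  +H: nom +24.200 → Σnom=124.610; wc +0.411/-0.180 → slack +2.429/-2.136; half-tol=0.295, Σhalf²=0.752317
  -I: nom -12.200 → Σnom=112.410; wc +0.440/-0.440 → slack +2.869/-2.576; half-tol=0.440, Σhalf²=0.945917
  +J: nom +11.100 → Σnom=123.510; wc +0.110/-0.110 → slack +2.979/-2.686; half-tol=0.110, Σhalf²=0.958017
Nominal = 123.510. Worst-case = [123.510 - 2.686, 123.510 + 2.979] = [120.824, 126.489]. RSS = √0.958017 = 0.979.

nominal=123.510 wc=[120.824,126.489] rss=0.979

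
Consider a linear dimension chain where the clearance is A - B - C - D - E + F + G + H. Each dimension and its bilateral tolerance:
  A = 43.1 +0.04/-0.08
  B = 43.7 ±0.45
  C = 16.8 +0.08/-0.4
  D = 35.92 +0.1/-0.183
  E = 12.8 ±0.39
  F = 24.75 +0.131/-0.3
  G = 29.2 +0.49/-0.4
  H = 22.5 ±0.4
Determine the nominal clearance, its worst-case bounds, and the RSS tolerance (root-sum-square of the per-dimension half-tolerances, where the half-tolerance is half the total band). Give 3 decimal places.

nominal=10.330 wc=[8.130,12.814] rss=0.917

Stack each dimension's contribution:
  +A: nom +43.100 → Σnom=43.100; wc +0.040/-0.080 → slack +0.040/-0.080; half-tol=0.060, Σhalf²=0.003600
  -B: nom -43.700 → Σnom=-0.600; wc +0.450/-0.450 → slack +0.490/-0.530; half-tol=0.450, Σhalf²=0.206100
  -C: nom -16.800 → Σnom=-17.400; wc +0.400/-0.080 → slack +0.890/-0.610; half-tol=0.240, Σhalf²=0.263700
  -D: nom -35.920 → Σnom=-53.320; wc +0.183/-0.100 → slack +1.073/-0.710; half-tol=0.142, Σhalf²=0.283722
  -E: nom -12.800 → Σnom=-66.120; wc +0.390/-0.390 → slack +1.463/-1.100; half-tol=0.390, Σhalf²=0.435822
  +F: nom +24.750 → Σnom=-41.370; wc +0.131/-0.300 → slack +1.594/-1.400; half-tol=0.215, Σhalf²=0.482263
  +G: nom +29.200 → Σnom=-12.170; wc +0.490/-0.400 → slack +2.084/-1.800; half-tol=0.445, Σhalf²=0.680288
  +H: nom +22.500 → Σnom=10.330; wc +0.400/-0.400 → slack +2.484/-2.200; half-tol=0.400, Σhalf²=0.840288
Nominal = 10.330. Worst-case = [10.330 - 2.200, 10.330 + 2.484] = [8.130, 12.814]. RSS = √0.840288 = 0.917.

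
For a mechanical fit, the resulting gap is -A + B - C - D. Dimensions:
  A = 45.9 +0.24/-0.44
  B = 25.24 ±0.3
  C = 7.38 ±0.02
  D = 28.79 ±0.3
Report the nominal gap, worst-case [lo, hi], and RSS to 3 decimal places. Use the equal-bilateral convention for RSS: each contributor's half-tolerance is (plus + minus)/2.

nominal=-56.830 wc=[-57.690,-55.770] rss=0.544

Stack each dimension's contribution:
  -A: nom -45.900 → Σnom=-45.900; wc +0.440/-0.240 → slack +0.440/-0.240; half-tol=0.340, Σhalf²=0.115600
  +B: nom +25.240 → Σnom=-20.660; wc +0.300/-0.300 → slack +0.740/-0.540; half-tol=0.300, Σhalf²=0.205600
  -C: nom -7.380 → Σnom=-28.040; wc +0.020/-0.020 → slack +0.760/-0.560; half-tol=0.020, Σhalf²=0.206000
  -D: nom -28.790 → Σnom=-56.830; wc +0.300/-0.300 → slack +1.060/-0.860; half-tol=0.300, Σhalf²=0.296000
Nominal = -56.830. Worst-case = [-56.830 - 0.860, -56.830 + 1.060] = [-57.690, -55.770]. RSS = √0.296000 = 0.544.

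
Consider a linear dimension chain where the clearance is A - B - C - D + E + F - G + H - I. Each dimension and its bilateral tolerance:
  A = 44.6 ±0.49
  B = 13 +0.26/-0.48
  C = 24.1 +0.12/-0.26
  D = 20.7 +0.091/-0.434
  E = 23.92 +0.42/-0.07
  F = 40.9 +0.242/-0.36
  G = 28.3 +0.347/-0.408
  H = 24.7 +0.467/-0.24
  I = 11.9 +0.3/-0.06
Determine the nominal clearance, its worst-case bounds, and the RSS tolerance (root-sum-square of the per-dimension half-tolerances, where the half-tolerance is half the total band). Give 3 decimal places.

nominal=36.120 wc=[33.842,39.381] rss=0.966

Stack each dimension's contribution:
  +A: nom +44.600 → Σnom=44.600; wc +0.490/-0.490 → slack +0.490/-0.490; half-tol=0.490, Σhalf²=0.240100
  -B: nom -13.000 → Σnom=31.600; wc +0.480/-0.260 → slack +0.970/-0.750; half-tol=0.370, Σhalf²=0.377000
  -C: nom -24.100 → Σnom=7.500; wc +0.260/-0.120 → slack +1.230/-0.870; half-tol=0.190, Σhalf²=0.413100
  -D: nom -20.700 → Σnom=-13.200; wc +0.434/-0.091 → slack +1.664/-0.961; half-tol=0.263, Σhalf²=0.482006
  +E: nom +23.920 → Σnom=10.720; wc +0.420/-0.070 → slack +2.084/-1.031; half-tol=0.245, Σhalf²=0.542031
  +F: nom +40.900 → Σnom=51.620; wc +0.242/-0.360 → slack +2.326/-1.391; half-tol=0.301, Σhalf²=0.632632
  -G: nom -28.300 → Σnom=23.320; wc +0.408/-0.347 → slack +2.734/-1.738; half-tol=0.377, Σhalf²=0.775138
  +H: nom +24.700 → Σnom=48.020; wc +0.467/-0.240 → slack +3.201/-1.978; half-tol=0.354, Σhalf²=0.900101
  -I: nom -11.900 → Σnom=36.120; wc +0.060/-0.300 → slack +3.261/-2.278; half-tol=0.180, Σhalf²=0.932501
Nominal = 36.120. Worst-case = [36.120 - 2.278, 36.120 + 3.261] = [33.842, 39.381]. RSS = √0.932501 = 0.966.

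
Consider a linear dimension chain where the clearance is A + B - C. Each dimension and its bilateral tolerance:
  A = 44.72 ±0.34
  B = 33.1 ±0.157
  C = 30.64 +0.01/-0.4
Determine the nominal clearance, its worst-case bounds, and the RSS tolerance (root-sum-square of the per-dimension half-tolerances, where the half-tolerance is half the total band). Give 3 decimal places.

Stack each dimension's contribution:
  +A: nom +44.720 → Σnom=44.720; wc +0.340/-0.340 → slack +0.340/-0.340; half-tol=0.340, Σhalf²=0.115600
  +B: nom +33.100 → Σnom=77.820; wc +0.157/-0.157 → slack +0.497/-0.497; half-tol=0.157, Σhalf²=0.140249
  -C: nom -30.640 → Σnom=47.180; wc +0.400/-0.010 → slack +0.897/-0.507; half-tol=0.205, Σhalf²=0.182274
Nominal = 47.180. Worst-case = [47.180 - 0.507, 47.180 + 0.897] = [46.673, 48.077]. RSS = √0.182274 = 0.427.

nominal=47.180 wc=[46.673,48.077] rss=0.427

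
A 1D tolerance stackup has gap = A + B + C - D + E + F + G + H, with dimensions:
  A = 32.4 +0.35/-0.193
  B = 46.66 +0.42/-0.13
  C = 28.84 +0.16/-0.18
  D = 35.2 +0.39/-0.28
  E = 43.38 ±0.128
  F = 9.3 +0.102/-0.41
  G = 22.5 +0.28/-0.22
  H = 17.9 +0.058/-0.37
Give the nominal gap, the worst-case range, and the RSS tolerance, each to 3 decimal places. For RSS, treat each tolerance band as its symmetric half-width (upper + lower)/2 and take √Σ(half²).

Stack each dimension's contribution:
  +A: nom +32.400 → Σnom=32.400; wc +0.350/-0.193 → slack +0.350/-0.193; half-tol=0.271, Σhalf²=0.073712
  +B: nom +46.660 → Σnom=79.060; wc +0.420/-0.130 → slack +0.770/-0.323; half-tol=0.275, Σhalf²=0.149337
  +C: nom +28.840 → Σnom=107.900; wc +0.160/-0.180 → slack +0.930/-0.503; half-tol=0.170, Σhalf²=0.178237
  -D: nom -35.200 → Σnom=72.700; wc +0.280/-0.390 → slack +1.210/-0.893; half-tol=0.335, Σhalf²=0.290462
  +E: nom +43.380 → Σnom=116.080; wc +0.128/-0.128 → slack +1.338/-1.021; half-tol=0.128, Σhalf²=0.306846
  +F: nom +9.300 → Σnom=125.380; wc +0.102/-0.410 → slack +1.440/-1.431; half-tol=0.256, Σhalf²=0.372382
  +G: nom +22.500 → Σnom=147.880; wc +0.280/-0.220 → slack +1.720/-1.651; half-tol=0.250, Σhalf²=0.434882
  +H: nom +17.900 → Σnom=165.780; wc +0.058/-0.370 → slack +1.778/-2.021; half-tol=0.214, Σhalf²=0.480678
Nominal = 165.780. Worst-case = [165.780 - 2.021, 165.780 + 1.778] = [163.759, 167.558]. RSS = √0.480678 = 0.693.

nominal=165.780 wc=[163.759,167.558] rss=0.693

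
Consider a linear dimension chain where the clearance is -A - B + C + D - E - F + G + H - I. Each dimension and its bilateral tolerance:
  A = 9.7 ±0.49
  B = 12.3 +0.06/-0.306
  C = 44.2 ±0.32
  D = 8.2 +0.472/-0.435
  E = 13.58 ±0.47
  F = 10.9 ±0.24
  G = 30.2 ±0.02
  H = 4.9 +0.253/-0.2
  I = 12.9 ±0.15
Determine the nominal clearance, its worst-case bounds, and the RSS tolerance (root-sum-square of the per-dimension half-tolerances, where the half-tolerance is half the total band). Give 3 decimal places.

Stack each dimension's contribution:
  -A: nom -9.700 → Σnom=-9.700; wc +0.490/-0.490 → slack +0.490/-0.490; half-tol=0.490, Σhalf²=0.240100
  -B: nom -12.300 → Σnom=-22.000; wc +0.306/-0.060 → slack +0.796/-0.550; half-tol=0.183, Σhalf²=0.273589
  +C: nom +44.200 → Σnom=22.200; wc +0.320/-0.320 → slack +1.116/-0.870; half-tol=0.320, Σhalf²=0.375989
  +D: nom +8.200 → Σnom=30.400; wc +0.472/-0.435 → slack +1.588/-1.305; half-tol=0.454, Σhalf²=0.581651
  -E: nom -13.580 → Σnom=16.820; wc +0.470/-0.470 → slack +2.058/-1.775; half-tol=0.470, Σhalf²=0.802551
  -F: nom -10.900 → Σnom=5.920; wc +0.240/-0.240 → slack +2.298/-2.015; half-tol=0.240, Σhalf²=0.860151
  +G: nom +30.200 → Σnom=36.120; wc +0.020/-0.020 → slack +2.318/-2.035; half-tol=0.020, Σhalf²=0.860551
  +H: nom +4.900 → Σnom=41.020; wc +0.253/-0.200 → slack +2.571/-2.235; half-tol=0.227, Σhalf²=0.911853
  -I: nom -12.900 → Σnom=28.120; wc +0.150/-0.150 → slack +2.721/-2.385; half-tol=0.150, Σhalf²=0.934353
Nominal = 28.120. Worst-case = [28.120 - 2.385, 28.120 + 2.721] = [25.735, 30.841]. RSS = √0.934353 = 0.967.

nominal=28.120 wc=[25.735,30.841] rss=0.967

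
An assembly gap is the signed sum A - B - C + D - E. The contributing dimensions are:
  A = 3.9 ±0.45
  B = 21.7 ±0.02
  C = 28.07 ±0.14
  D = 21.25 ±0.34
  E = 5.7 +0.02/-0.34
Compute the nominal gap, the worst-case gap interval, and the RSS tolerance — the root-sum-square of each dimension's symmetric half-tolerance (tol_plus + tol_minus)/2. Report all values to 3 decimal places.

Stack each dimension's contribution:
  +A: nom +3.900 → Σnom=3.900; wc +0.450/-0.450 → slack +0.450/-0.450; half-tol=0.450, Σhalf²=0.202500
  -B: nom -21.700 → Σnom=-17.800; wc +0.020/-0.020 → slack +0.470/-0.470; half-tol=0.020, Σhalf²=0.202900
  -C: nom -28.070 → Σnom=-45.870; wc +0.140/-0.140 → slack +0.610/-0.610; half-tol=0.140, Σhalf²=0.222500
  +D: nom +21.250 → Σnom=-24.620; wc +0.340/-0.340 → slack +0.950/-0.950; half-tol=0.340, Σhalf²=0.338100
  -E: nom -5.700 → Σnom=-30.320; wc +0.340/-0.020 → slack +1.290/-0.970; half-tol=0.180, Σhalf²=0.370500
Nominal = -30.320. Worst-case = [-30.320 - 0.970, -30.320 + 1.290] = [-31.290, -29.030]. RSS = √0.370500 = 0.609.

nominal=-30.320 wc=[-31.290,-29.030] rss=0.609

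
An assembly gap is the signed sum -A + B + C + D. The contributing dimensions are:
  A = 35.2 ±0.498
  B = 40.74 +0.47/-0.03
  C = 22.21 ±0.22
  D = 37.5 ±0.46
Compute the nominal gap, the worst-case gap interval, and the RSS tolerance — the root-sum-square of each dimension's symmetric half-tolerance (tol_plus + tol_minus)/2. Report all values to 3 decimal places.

Stack each dimension's contribution:
  -A: nom -35.200 → Σnom=-35.200; wc +0.498/-0.498 → slack +0.498/-0.498; half-tol=0.498, Σhalf²=0.248004
  +B: nom +40.740 → Σnom=5.540; wc +0.470/-0.030 → slack +0.968/-0.528; half-tol=0.250, Σhalf²=0.310504
  +C: nom +22.210 → Σnom=27.750; wc +0.220/-0.220 → slack +1.188/-0.748; half-tol=0.220, Σhalf²=0.358904
  +D: nom +37.500 → Σnom=65.250; wc +0.460/-0.460 → slack +1.648/-1.208; half-tol=0.460, Σhalf²=0.570504
Nominal = 65.250. Worst-case = [65.250 - 1.208, 65.250 + 1.648] = [64.042, 66.898]. RSS = √0.570504 = 0.755.

nominal=65.250 wc=[64.042,66.898] rss=0.755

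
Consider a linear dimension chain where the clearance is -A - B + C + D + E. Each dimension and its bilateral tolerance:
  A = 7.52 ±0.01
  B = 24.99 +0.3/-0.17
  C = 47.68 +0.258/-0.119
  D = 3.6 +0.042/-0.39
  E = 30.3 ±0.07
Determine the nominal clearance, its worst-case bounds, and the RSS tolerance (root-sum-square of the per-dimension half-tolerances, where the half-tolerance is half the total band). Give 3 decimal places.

nominal=49.070 wc=[48.181,49.620] rss=0.377

Stack each dimension's contribution:
  -A: nom -7.520 → Σnom=-7.520; wc +0.010/-0.010 → slack +0.010/-0.010; half-tol=0.010, Σhalf²=0.000100
  -B: nom -24.990 → Σnom=-32.510; wc +0.170/-0.300 → slack +0.180/-0.310; half-tol=0.235, Σhalf²=0.055325
  +C: nom +47.680 → Σnom=15.170; wc +0.258/-0.119 → slack +0.438/-0.429; half-tol=0.189, Σhalf²=0.090857
  +D: nom +3.600 → Σnom=18.770; wc +0.042/-0.390 → slack +0.480/-0.819; half-tol=0.216, Σhalf²=0.137513
  +E: nom +30.300 → Σnom=49.070; wc +0.070/-0.070 → slack +0.550/-0.889; half-tol=0.070, Σhalf²=0.142413
Nominal = 49.070. Worst-case = [49.070 - 0.889, 49.070 + 0.550] = [48.181, 49.620]. RSS = √0.142413 = 0.377.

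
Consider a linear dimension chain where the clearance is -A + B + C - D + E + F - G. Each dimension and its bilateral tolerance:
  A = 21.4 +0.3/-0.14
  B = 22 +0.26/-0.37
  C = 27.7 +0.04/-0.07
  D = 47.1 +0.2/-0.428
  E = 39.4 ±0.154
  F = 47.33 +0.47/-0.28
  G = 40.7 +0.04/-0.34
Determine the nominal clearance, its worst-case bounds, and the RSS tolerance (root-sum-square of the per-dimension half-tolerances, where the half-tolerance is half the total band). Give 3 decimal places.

Stack each dimension's contribution:
  -A: nom -21.400 → Σnom=-21.400; wc +0.140/-0.300 → slack +0.140/-0.300; half-tol=0.220, Σhalf²=0.048400
  +B: nom +22.000 → Σnom=0.600; wc +0.260/-0.370 → slack +0.400/-0.670; half-tol=0.315, Σhalf²=0.147625
  +C: nom +27.700 → Σnom=28.300; wc +0.040/-0.070 → slack +0.440/-0.740; half-tol=0.055, Σhalf²=0.150650
  -D: nom -47.100 → Σnom=-18.800; wc +0.428/-0.200 → slack +0.868/-0.940; half-tol=0.314, Σhalf²=0.249246
  +E: nom +39.400 → Σnom=20.600; wc +0.154/-0.154 → slack +1.022/-1.094; half-tol=0.154, Σhalf²=0.272962
  +F: nom +47.330 → Σnom=67.930; wc +0.470/-0.280 → slack +1.492/-1.374; half-tol=0.375, Σhalf²=0.413587
  -G: nom -40.700 → Σnom=27.230; wc +0.340/-0.040 → slack +1.832/-1.414; half-tol=0.190, Σhalf²=0.449687
Nominal = 27.230. Worst-case = [27.230 - 1.414, 27.230 + 1.832] = [25.816, 29.062]. RSS = √0.449687 = 0.671.

nominal=27.230 wc=[25.816,29.062] rss=0.671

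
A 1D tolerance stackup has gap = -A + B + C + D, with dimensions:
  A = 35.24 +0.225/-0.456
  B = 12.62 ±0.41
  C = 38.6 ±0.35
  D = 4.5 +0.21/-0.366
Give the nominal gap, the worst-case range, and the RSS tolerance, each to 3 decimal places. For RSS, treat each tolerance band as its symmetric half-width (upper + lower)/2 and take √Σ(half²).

nominal=20.480 wc=[19.129,21.906] rss=0.700

Stack each dimension's contribution:
  -A: nom -35.240 → Σnom=-35.240; wc +0.456/-0.225 → slack +0.456/-0.225; half-tol=0.341, Σhalf²=0.115940
  +B: nom +12.620 → Σnom=-22.620; wc +0.410/-0.410 → slack +0.866/-0.635; half-tol=0.410, Σhalf²=0.284040
  +C: nom +38.600 → Σnom=15.980; wc +0.350/-0.350 → slack +1.216/-0.985; half-tol=0.350, Σhalf²=0.406540
  +D: nom +4.500 → Σnom=20.480; wc +0.210/-0.366 → slack +1.426/-1.351; half-tol=0.288, Σhalf²=0.489484
Nominal = 20.480. Worst-case = [20.480 - 1.351, 20.480 + 1.426] = [19.129, 21.906]. RSS = √0.489484 = 0.700.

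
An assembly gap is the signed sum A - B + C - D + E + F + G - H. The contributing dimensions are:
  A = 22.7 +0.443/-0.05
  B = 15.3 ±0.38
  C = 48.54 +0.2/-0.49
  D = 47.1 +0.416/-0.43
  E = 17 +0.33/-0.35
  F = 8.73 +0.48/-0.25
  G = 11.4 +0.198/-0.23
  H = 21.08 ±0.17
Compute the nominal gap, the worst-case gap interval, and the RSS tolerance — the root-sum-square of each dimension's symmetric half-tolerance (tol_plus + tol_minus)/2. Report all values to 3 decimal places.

Stack each dimension's contribution:
  +A: nom +22.700 → Σnom=22.700; wc +0.443/-0.050 → slack +0.443/-0.050; half-tol=0.246, Σhalf²=0.060762
  -B: nom -15.300 → Σnom=7.400; wc +0.380/-0.380 → slack +0.823/-0.430; half-tol=0.380, Σhalf²=0.205162
  +C: nom +48.540 → Σnom=55.940; wc +0.200/-0.490 → slack +1.023/-0.920; half-tol=0.345, Σhalf²=0.324187
  -D: nom -47.100 → Σnom=8.840; wc +0.430/-0.416 → slack +1.453/-1.336; half-tol=0.423, Σhalf²=0.503116
  +E: nom +17.000 → Σnom=25.840; wc +0.330/-0.350 → slack +1.783/-1.686; half-tol=0.340, Σhalf²=0.618716
  +F: nom +8.730 → Σnom=34.570; wc +0.480/-0.250 → slack +2.263/-1.936; half-tol=0.365, Σhalf²=0.751941
  +G: nom +11.400 → Σnom=45.970; wc +0.198/-0.230 → slack +2.461/-2.166; half-tol=0.214, Σhalf²=0.797737
  -H: nom -21.080 → Σnom=24.890; wc +0.170/-0.170 → slack +2.631/-2.336; half-tol=0.170, Σhalf²=0.826637
Nominal = 24.890. Worst-case = [24.890 - 2.336, 24.890 + 2.631] = [22.554, 27.521]. RSS = √0.826637 = 0.909.

nominal=24.890 wc=[22.554,27.521] rss=0.909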